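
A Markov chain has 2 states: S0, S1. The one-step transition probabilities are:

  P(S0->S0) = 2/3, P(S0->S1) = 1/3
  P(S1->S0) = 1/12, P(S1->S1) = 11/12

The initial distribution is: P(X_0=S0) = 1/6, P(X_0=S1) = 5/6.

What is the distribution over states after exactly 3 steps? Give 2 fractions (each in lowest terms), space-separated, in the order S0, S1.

Answer: 2005/10368 8363/10368

Derivation:
Propagating the distribution step by step (d_{t+1} = d_t * P):
d_0 = (S0=1/6, S1=5/6)
  d_1[S0] = 1/6*2/3 + 5/6*1/12 = 13/72
  d_1[S1] = 1/6*1/3 + 5/6*11/12 = 59/72
d_1 = (S0=13/72, S1=59/72)
  d_2[S0] = 13/72*2/3 + 59/72*1/12 = 163/864
  d_2[S1] = 13/72*1/3 + 59/72*11/12 = 701/864
d_2 = (S0=163/864, S1=701/864)
  d_3[S0] = 163/864*2/3 + 701/864*1/12 = 2005/10368
  d_3[S1] = 163/864*1/3 + 701/864*11/12 = 8363/10368
d_3 = (S0=2005/10368, S1=8363/10368)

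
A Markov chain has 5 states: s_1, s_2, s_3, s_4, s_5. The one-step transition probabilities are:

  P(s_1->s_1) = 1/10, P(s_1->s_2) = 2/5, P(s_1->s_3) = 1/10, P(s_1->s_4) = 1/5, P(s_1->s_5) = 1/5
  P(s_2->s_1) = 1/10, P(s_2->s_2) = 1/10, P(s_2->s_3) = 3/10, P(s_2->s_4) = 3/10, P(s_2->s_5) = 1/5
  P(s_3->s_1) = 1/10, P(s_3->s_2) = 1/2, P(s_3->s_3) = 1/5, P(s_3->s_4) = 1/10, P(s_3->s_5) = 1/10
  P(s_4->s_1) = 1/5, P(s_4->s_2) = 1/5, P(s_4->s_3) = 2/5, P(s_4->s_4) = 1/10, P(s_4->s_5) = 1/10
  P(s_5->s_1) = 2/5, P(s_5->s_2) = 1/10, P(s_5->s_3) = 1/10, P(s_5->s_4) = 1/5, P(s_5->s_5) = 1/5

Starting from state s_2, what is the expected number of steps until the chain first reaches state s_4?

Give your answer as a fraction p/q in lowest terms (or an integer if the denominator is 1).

Answer: 3580/803

Derivation:
Let h_i = expected steps to first reach s_4 from state i.
Boundary: h_s_4 = 0.
First-step equations for the other states:
  h_s_1 = 1 + 1/10*h_s_1 + 2/5*h_s_2 + 1/10*h_s_3 + 1/5*h_s_4 + 1/5*h_s_5
  h_s_2 = 1 + 1/10*h_s_1 + 1/10*h_s_2 + 3/10*h_s_3 + 3/10*h_s_4 + 1/5*h_s_5
  h_s_3 = 1 + 1/10*h_s_1 + 1/2*h_s_2 + 1/5*h_s_3 + 1/10*h_s_4 + 1/10*h_s_5
  h_s_5 = 1 + 2/5*h_s_1 + 1/10*h_s_2 + 1/10*h_s_3 + 1/5*h_s_4 + 1/5*h_s_5

Substituting h_s_4 = 0 and rearranging gives the linear system (I - Q) h = 1:
  [9/10, -2/5, -1/10, -1/5] . (h_s_1, h_s_2, h_s_3, h_s_5) = 1
  [-1/10, 9/10, -3/10, -1/5] . (h_s_1, h_s_2, h_s_3, h_s_5) = 1
  [-1/10, -1/2, 4/5, -1/10] . (h_s_1, h_s_2, h_s_3, h_s_5) = 1
  [-2/5, -1/10, -1/10, 4/5] . (h_s_1, h_s_2, h_s_3, h_s_5) = 1

Solving yields:
  h_s_1 = 1040/219
  h_s_2 = 3580/803
  h_s_3 = 12610/2409
  h_s_5 = 11650/2409

Starting state is s_2, so the expected hitting time is h_s_2 = 3580/803.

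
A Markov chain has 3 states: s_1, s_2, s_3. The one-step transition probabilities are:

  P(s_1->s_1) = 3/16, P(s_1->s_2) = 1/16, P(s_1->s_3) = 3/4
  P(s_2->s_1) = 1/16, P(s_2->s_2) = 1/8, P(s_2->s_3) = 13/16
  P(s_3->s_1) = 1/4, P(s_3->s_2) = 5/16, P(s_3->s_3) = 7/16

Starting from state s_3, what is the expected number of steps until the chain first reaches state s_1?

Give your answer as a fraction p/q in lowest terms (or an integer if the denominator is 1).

Let h_i = expected steps to first reach s_1 from state i.
Boundary: h_s_1 = 0.
First-step equations for the other states:
  h_s_2 = 1 + 1/16*h_s_1 + 1/8*h_s_2 + 13/16*h_s_3
  h_s_3 = 1 + 1/4*h_s_1 + 5/16*h_s_2 + 7/16*h_s_3

Substituting h_s_1 = 0 and rearranging gives the linear system (I - Q) h = 1:
  [7/8, -13/16] . (h_s_2, h_s_3) = 1
  [-5/16, 9/16] . (h_s_2, h_s_3) = 1

Solving yields:
  h_s_2 = 352/61
  h_s_3 = 304/61

Starting state is s_3, so the expected hitting time is h_s_3 = 304/61.

Answer: 304/61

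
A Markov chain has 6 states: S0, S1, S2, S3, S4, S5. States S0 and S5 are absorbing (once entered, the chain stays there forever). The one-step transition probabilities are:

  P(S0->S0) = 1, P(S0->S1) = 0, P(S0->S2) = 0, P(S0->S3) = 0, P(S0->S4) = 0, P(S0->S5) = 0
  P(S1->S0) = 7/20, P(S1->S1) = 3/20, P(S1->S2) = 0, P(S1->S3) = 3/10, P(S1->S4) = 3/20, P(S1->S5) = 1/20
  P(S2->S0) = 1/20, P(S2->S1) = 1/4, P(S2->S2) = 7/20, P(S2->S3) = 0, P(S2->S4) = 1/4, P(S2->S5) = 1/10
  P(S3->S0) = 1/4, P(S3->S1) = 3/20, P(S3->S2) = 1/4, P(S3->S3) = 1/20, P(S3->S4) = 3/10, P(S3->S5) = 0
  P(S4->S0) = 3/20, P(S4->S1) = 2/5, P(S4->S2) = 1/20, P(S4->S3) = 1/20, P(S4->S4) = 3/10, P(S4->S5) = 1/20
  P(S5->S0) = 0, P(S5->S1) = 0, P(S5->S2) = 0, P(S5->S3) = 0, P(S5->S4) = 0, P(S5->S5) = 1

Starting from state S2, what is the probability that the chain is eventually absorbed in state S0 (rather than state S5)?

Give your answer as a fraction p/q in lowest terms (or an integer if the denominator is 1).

Let a_i = P(absorbed in S0 | start in state i).
Boundary conditions: a_S0 = 1, a_S5 = 0.
For each transient state i, a_i = sum_j P(i->j) * a_j:
  a_S1 = 7/20*a_S0 + 3/20*a_S1 + 0*a_S2 + 3/10*a_S3 + 3/20*a_S4 + 1/20*a_S5
  a_S2 = 1/20*a_S0 + 1/4*a_S1 + 7/20*a_S2 + 0*a_S3 + 1/4*a_S4 + 1/10*a_S5
  a_S3 = 1/4*a_S0 + 3/20*a_S1 + 1/4*a_S2 + 1/20*a_S3 + 3/10*a_S4 + 0*a_S5
  a_S4 = 3/20*a_S0 + 2/5*a_S1 + 1/20*a_S2 + 1/20*a_S3 + 3/10*a_S4 + 1/20*a_S5

Substituting a_S0 = 1 and a_S5 = 0, rearrange to (I - Q) a = r where r[i] = P(i -> S0):
  [17/20, 0, -3/10, -3/20] . (a_S1, a_S2, a_S3, a_S4) = 7/20
  [-1/4, 13/20, 0, -1/4] . (a_S1, a_S2, a_S3, a_S4) = 1/20
  [-3/20, -1/4, 19/20, -3/10] . (a_S1, a_S2, a_S3, a_S4) = 1/4
  [-2/5, -1/20, -1/20, 7/10] . (a_S1, a_S2, a_S3, a_S4) = 3/20

Solving yields:
  a_S1 = 6586/7721
  a_S2 = 5542/7721
  a_S3 = 6513/7721
  a_S4 = 897/1103

Starting state is S2, so the absorption probability is a_S2 = 5542/7721.

Answer: 5542/7721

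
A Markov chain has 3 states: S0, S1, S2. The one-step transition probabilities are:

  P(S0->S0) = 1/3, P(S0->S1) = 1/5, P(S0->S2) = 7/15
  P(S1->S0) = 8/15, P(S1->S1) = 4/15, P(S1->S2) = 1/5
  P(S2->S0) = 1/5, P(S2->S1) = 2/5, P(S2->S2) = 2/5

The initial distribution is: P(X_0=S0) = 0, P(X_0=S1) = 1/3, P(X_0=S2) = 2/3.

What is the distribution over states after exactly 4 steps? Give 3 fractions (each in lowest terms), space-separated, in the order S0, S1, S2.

Answer: 214/625 44419/151875 55454/151875

Derivation:
Propagating the distribution step by step (d_{t+1} = d_t * P):
d_0 = (S0=0, S1=1/3, S2=2/3)
  d_1[S0] = 0*1/3 + 1/3*8/15 + 2/3*1/5 = 14/45
  d_1[S1] = 0*1/5 + 1/3*4/15 + 2/3*2/5 = 16/45
  d_1[S2] = 0*7/15 + 1/3*1/5 + 2/3*2/5 = 1/3
d_1 = (S0=14/45, S1=16/45, S2=1/3)
  d_2[S0] = 14/45*1/3 + 16/45*8/15 + 1/3*1/5 = 9/25
  d_2[S1] = 14/45*1/5 + 16/45*4/15 + 1/3*2/5 = 196/675
  d_2[S2] = 14/45*7/15 + 16/45*1/5 + 1/3*2/5 = 236/675
d_2 = (S0=9/25, S1=196/675, S2=236/675)
  d_3[S0] = 9/25*1/3 + 196/675*8/15 + 236/675*1/5 = 3491/10125
  d_3[S1] = 9/25*1/5 + 196/675*4/15 + 236/675*2/5 = 2929/10125
  d_3[S2] = 9/25*7/15 + 196/675*1/5 + 236/675*2/5 = 247/675
d_3 = (S0=3491/10125, S1=2929/10125, S2=247/675)
  d_4[S0] = 3491/10125*1/3 + 2929/10125*8/15 + 247/675*1/5 = 214/625
  d_4[S1] = 3491/10125*1/5 + 2929/10125*4/15 + 247/675*2/5 = 44419/151875
  d_4[S2] = 3491/10125*7/15 + 2929/10125*1/5 + 247/675*2/5 = 55454/151875
d_4 = (S0=214/625, S1=44419/151875, S2=55454/151875)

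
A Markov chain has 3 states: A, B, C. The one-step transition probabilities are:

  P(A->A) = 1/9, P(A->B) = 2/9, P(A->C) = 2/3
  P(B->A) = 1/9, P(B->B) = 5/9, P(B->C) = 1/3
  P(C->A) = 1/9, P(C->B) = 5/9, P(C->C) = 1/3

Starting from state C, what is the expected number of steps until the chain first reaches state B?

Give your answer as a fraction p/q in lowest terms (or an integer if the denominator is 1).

Let h_i = expected steps to first reach B from state i.
Boundary: h_B = 0.
First-step equations for the other states:
  h_A = 1 + 1/9*h_A + 2/9*h_B + 2/3*h_C
  h_C = 1 + 1/9*h_A + 5/9*h_B + 1/3*h_C

Substituting h_B = 0 and rearranging gives the linear system (I - Q) h = 1:
  [8/9, -2/3] . (h_A, h_C) = 1
  [-1/9, 2/3] . (h_A, h_C) = 1

Solving yields:
  h_A = 18/7
  h_C = 27/14

Starting state is C, so the expected hitting time is h_C = 27/14.

Answer: 27/14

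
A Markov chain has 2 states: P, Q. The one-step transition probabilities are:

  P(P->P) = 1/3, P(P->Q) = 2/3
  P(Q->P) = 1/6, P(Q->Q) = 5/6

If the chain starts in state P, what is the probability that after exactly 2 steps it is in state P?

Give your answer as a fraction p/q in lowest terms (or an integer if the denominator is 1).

Computing P^2 by repeated multiplication:
P^1 =
  P: [1/3, 2/3]
  Q: [1/6, 5/6]
P^2 =
  P: [2/9, 7/9]
  Q: [7/36, 29/36]

(P^2)[P -> P] = 2/9

Answer: 2/9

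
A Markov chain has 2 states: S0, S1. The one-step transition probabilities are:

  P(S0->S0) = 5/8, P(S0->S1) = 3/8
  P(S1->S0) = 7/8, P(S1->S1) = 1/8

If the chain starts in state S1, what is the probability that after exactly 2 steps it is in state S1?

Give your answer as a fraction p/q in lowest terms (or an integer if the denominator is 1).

Computing P^2 by repeated multiplication:
P^1 =
  S0: [5/8, 3/8]
  S1: [7/8, 1/8]
P^2 =
  S0: [23/32, 9/32]
  S1: [21/32, 11/32]

(P^2)[S1 -> S1] = 11/32

Answer: 11/32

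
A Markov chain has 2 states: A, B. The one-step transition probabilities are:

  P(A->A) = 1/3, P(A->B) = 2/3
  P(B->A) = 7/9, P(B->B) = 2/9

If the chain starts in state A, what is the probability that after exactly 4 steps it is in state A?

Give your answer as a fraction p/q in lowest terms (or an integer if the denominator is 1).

Answer: 1217/2187

Derivation:
Computing P^4 by repeated multiplication:
P^1 =
  A: [1/3, 2/3]
  B: [7/9, 2/9]
P^2 =
  A: [17/27, 10/27]
  B: [35/81, 46/81]
P^3 =
  A: [121/243, 122/243]
  B: [427/729, 302/729]
P^4 =
  A: [1217/2187, 970/2187]
  B: [3395/6561, 3166/6561]

(P^4)[A -> A] = 1217/2187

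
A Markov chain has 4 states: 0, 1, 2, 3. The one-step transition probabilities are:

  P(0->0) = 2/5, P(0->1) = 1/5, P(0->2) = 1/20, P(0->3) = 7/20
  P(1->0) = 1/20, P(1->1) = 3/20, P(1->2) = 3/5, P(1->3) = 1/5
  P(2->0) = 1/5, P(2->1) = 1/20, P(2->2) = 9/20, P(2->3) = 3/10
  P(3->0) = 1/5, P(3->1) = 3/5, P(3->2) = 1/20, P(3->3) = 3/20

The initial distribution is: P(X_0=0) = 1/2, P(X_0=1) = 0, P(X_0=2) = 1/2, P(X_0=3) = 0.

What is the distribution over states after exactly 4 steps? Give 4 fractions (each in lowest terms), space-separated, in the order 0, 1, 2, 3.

Answer: 6493/32000 77181/320000 49261/160000 79367/320000

Derivation:
Propagating the distribution step by step (d_{t+1} = d_t * P):
d_0 = (0=1/2, 1=0, 2=1/2, 3=0)
  d_1[0] = 1/2*2/5 + 0*1/20 + 1/2*1/5 + 0*1/5 = 3/10
  d_1[1] = 1/2*1/5 + 0*3/20 + 1/2*1/20 + 0*3/5 = 1/8
  d_1[2] = 1/2*1/20 + 0*3/5 + 1/2*9/20 + 0*1/20 = 1/4
  d_1[3] = 1/2*7/20 + 0*1/5 + 1/2*3/10 + 0*3/20 = 13/40
d_1 = (0=3/10, 1=1/8, 2=1/4, 3=13/40)
  d_2[0] = 3/10*2/5 + 1/8*1/20 + 1/4*1/5 + 13/40*1/5 = 193/800
  d_2[1] = 3/10*1/5 + 1/8*3/20 + 1/4*1/20 + 13/40*3/5 = 229/800
  d_2[2] = 3/10*1/20 + 1/8*3/5 + 1/4*9/20 + 13/40*1/20 = 7/32
  d_2[3] = 3/10*7/20 + 1/8*1/5 + 1/4*3/10 + 13/40*3/20 = 203/800
d_2 = (0=193/800, 1=229/800, 2=7/32, 3=203/800)
  d_3[0] = 193/800*2/5 + 229/800*1/20 + 7/32*1/5 + 203/800*1/5 = 657/3200
  d_3[1] = 193/800*1/5 + 229/800*3/20 + 7/32*1/20 + 203/800*3/5 = 407/1600
  d_3[2] = 193/800*1/20 + 229/800*3/5 + 7/32*9/20 + 203/800*1/20 = 4719/16000
  d_3[3] = 193/800*7/20 + 229/800*1/5 + 7/32*3/10 + 203/800*3/20 = 1963/8000
d_3 = (0=657/3200, 1=407/1600, 2=4719/16000, 3=1963/8000)
  d_4[0] = 657/3200*2/5 + 407/1600*1/20 + 4719/16000*1/5 + 1963/8000*1/5 = 6493/32000
  d_4[1] = 657/3200*1/5 + 407/1600*3/20 + 4719/16000*1/20 + 1963/8000*3/5 = 77181/320000
  d_4[2] = 657/3200*1/20 + 407/1600*3/5 + 4719/16000*9/20 + 1963/8000*1/20 = 49261/160000
  d_4[3] = 657/3200*7/20 + 407/1600*1/5 + 4719/16000*3/10 + 1963/8000*3/20 = 79367/320000
d_4 = (0=6493/32000, 1=77181/320000, 2=49261/160000, 3=79367/320000)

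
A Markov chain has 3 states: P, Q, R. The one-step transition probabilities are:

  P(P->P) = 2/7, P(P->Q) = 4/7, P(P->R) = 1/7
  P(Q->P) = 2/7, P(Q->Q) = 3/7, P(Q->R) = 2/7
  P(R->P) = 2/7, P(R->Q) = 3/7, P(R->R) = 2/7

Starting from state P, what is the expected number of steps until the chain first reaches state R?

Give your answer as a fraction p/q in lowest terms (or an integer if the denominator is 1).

Answer: 14/3

Derivation:
Let h_i = expected steps to first reach R from state i.
Boundary: h_R = 0.
First-step equations for the other states:
  h_P = 1 + 2/7*h_P + 4/7*h_Q + 1/7*h_R
  h_Q = 1 + 2/7*h_P + 3/7*h_Q + 2/7*h_R

Substituting h_R = 0 and rearranging gives the linear system (I - Q) h = 1:
  [5/7, -4/7] . (h_P, h_Q) = 1
  [-2/7, 4/7] . (h_P, h_Q) = 1

Solving yields:
  h_P = 14/3
  h_Q = 49/12

Starting state is P, so the expected hitting time is h_P = 14/3.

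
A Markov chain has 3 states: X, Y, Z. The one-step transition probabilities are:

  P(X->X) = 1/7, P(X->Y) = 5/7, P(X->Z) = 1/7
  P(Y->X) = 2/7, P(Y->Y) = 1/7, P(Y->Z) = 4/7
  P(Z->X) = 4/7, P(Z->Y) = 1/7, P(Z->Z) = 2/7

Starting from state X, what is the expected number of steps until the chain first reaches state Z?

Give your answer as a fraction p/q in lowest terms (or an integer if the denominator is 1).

Answer: 77/26

Derivation:
Let h_i = expected steps to first reach Z from state i.
Boundary: h_Z = 0.
First-step equations for the other states:
  h_X = 1 + 1/7*h_X + 5/7*h_Y + 1/7*h_Z
  h_Y = 1 + 2/7*h_X + 1/7*h_Y + 4/7*h_Z

Substituting h_Z = 0 and rearranging gives the linear system (I - Q) h = 1:
  [6/7, -5/7] . (h_X, h_Y) = 1
  [-2/7, 6/7] . (h_X, h_Y) = 1

Solving yields:
  h_X = 77/26
  h_Y = 28/13

Starting state is X, so the expected hitting time is h_X = 77/26.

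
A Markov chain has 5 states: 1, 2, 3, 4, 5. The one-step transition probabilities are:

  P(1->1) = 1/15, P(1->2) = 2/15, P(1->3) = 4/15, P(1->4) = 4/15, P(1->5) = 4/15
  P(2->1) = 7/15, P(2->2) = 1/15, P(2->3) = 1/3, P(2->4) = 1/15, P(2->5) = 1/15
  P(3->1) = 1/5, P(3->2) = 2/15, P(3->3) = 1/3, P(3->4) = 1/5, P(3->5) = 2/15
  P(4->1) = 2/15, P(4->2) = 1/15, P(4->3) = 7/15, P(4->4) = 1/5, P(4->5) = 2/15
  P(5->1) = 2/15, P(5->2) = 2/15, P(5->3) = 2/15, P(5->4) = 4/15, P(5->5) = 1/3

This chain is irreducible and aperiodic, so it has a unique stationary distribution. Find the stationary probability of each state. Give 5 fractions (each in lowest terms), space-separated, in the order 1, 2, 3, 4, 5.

The stationary distribution satisfies pi = pi * P, i.e.:
  pi_1 = 1/15*pi_1 + 7/15*pi_2 + 1/5*pi_3 + 2/15*pi_4 + 2/15*pi_5
  pi_2 = 2/15*pi_1 + 1/15*pi_2 + 2/15*pi_3 + 1/15*pi_4 + 2/15*pi_5
  pi_3 = 4/15*pi_1 + 1/3*pi_2 + 1/3*pi_3 + 7/15*pi_4 + 2/15*pi_5
  pi_4 = 4/15*pi_1 + 1/15*pi_2 + 1/5*pi_3 + 1/5*pi_4 + 4/15*pi_5
  pi_5 = 4/15*pi_1 + 1/15*pi_2 + 2/15*pi_3 + 2/15*pi_4 + 1/3*pi_5
with normalization: pi_1 + pi_2 + pi_3 + pi_4 + pi_5 = 1.

Using the first 4 balance equations plus normalization, the linear system A*pi = b is:
  [-14/15, 7/15, 1/5, 2/15, 2/15] . pi = 0
  [2/15, -14/15, 2/15, 1/15, 2/15] . pi = 0
  [4/15, 1/3, -2/3, 7/15, 2/15] . pi = 0
  [4/15, 1/15, 1/5, -4/5, 4/15] . pi = 0
  [1, 1, 1, 1, 1] . pi = 1

Solving yields:
  pi_1 = 4423/24646
  pi_2 = 1379/12323
  pi_3 = 3843/12323
  pi_4 = 2582/12323
  pi_5 = 4615/24646

Verification (pi * P):
  4423/24646*1/15 + 1379/12323*7/15 + 3843/12323*1/5 + 2582/12323*2/15 + 4615/24646*2/15 = 4423/24646 = pi_1  (ok)
  4423/24646*2/15 + 1379/12323*1/15 + 3843/12323*2/15 + 2582/12323*1/15 + 4615/24646*2/15 = 1379/12323 = pi_2  (ok)
  4423/24646*4/15 + 1379/12323*1/3 + 3843/12323*1/3 + 2582/12323*7/15 + 4615/24646*2/15 = 3843/12323 = pi_3  (ok)
  4423/24646*4/15 + 1379/12323*1/15 + 3843/12323*1/5 + 2582/12323*1/5 + 4615/24646*4/15 = 2582/12323 = pi_4  (ok)
  4423/24646*4/15 + 1379/12323*1/15 + 3843/12323*2/15 + 2582/12323*2/15 + 4615/24646*1/3 = 4615/24646 = pi_5  (ok)

Answer: 4423/24646 1379/12323 3843/12323 2582/12323 4615/24646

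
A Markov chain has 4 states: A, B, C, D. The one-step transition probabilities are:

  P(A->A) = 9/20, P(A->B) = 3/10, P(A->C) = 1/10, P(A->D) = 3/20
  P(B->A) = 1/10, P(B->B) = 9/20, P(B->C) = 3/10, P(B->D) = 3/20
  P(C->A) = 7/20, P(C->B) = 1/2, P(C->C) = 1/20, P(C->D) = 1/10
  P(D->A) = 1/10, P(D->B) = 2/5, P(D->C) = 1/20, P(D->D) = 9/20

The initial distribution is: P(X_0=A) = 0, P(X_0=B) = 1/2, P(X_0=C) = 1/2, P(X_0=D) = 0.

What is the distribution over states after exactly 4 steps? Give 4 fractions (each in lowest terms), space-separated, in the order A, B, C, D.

Answer: 70227/320000 132841/320000 52901/320000 64031/320000

Derivation:
Propagating the distribution step by step (d_{t+1} = d_t * P):
d_0 = (A=0, B=1/2, C=1/2, D=0)
  d_1[A] = 0*9/20 + 1/2*1/10 + 1/2*7/20 + 0*1/10 = 9/40
  d_1[B] = 0*3/10 + 1/2*9/20 + 1/2*1/2 + 0*2/5 = 19/40
  d_1[C] = 0*1/10 + 1/2*3/10 + 1/2*1/20 + 0*1/20 = 7/40
  d_1[D] = 0*3/20 + 1/2*3/20 + 1/2*1/10 + 0*9/20 = 1/8
d_1 = (A=9/40, B=19/40, C=7/40, D=1/8)
  d_2[A] = 9/40*9/20 + 19/40*1/10 + 7/40*7/20 + 1/8*1/10 = 89/400
  d_2[B] = 9/40*3/10 + 19/40*9/20 + 7/40*1/2 + 1/8*2/5 = 67/160
  d_2[C] = 9/40*1/10 + 19/40*3/10 + 7/40*1/20 + 1/8*1/20 = 9/50
  d_2[D] = 9/40*3/20 + 19/40*3/20 + 7/40*1/10 + 1/8*9/20 = 143/800
d_2 = (A=89/400, B=67/160, C=9/50, D=143/800)
  d_3[A] = 89/400*9/20 + 67/160*1/10 + 9/50*7/20 + 143/800*1/10 = 1783/8000
  d_3[B] = 89/400*3/10 + 67/160*9/20 + 9/50*1/2 + 143/800*2/5 = 6667/16000
  d_3[C] = 89/400*1/10 + 67/160*3/10 + 9/50*1/20 + 143/800*1/20 = 2653/16000
  d_3[D] = 89/400*3/20 + 67/160*3/20 + 9/50*1/10 + 143/800*9/20 = 1557/8000
d_3 = (A=1783/8000, B=6667/16000, C=2653/16000, D=1557/8000)
  d_4[A] = 1783/8000*9/20 + 6667/16000*1/10 + 2653/16000*7/20 + 1557/8000*1/10 = 70227/320000
  d_4[B] = 1783/8000*3/10 + 6667/16000*9/20 + 2653/16000*1/2 + 1557/8000*2/5 = 132841/320000
  d_4[C] = 1783/8000*1/10 + 6667/16000*3/10 + 2653/16000*1/20 + 1557/8000*1/20 = 52901/320000
  d_4[D] = 1783/8000*3/20 + 6667/16000*3/20 + 2653/16000*1/10 + 1557/8000*9/20 = 64031/320000
d_4 = (A=70227/320000, B=132841/320000, C=52901/320000, D=64031/320000)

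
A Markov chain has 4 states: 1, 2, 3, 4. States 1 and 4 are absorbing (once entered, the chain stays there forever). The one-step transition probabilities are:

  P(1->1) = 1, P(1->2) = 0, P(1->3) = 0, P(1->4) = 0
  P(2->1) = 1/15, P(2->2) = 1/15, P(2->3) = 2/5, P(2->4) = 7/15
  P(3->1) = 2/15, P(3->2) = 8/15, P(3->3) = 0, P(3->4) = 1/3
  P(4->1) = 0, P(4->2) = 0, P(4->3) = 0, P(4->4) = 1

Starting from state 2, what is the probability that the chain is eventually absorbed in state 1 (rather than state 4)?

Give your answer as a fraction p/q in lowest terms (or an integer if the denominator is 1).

Let a_i = P(absorbed in 1 | start in state i).
Boundary conditions: a_1 = 1, a_4 = 0.
For each transient state i, a_i = sum_j P(i->j) * a_j:
  a_2 = 1/15*a_1 + 1/15*a_2 + 2/5*a_3 + 7/15*a_4
  a_3 = 2/15*a_1 + 8/15*a_2 + 0*a_3 + 1/3*a_4

Substituting a_1 = 1 and a_4 = 0, rearrange to (I - Q) a = r where r[i] = P(i -> 1):
  [14/15, -2/5] . (a_2, a_3) = 1/15
  [-8/15, 1] . (a_2, a_3) = 2/15

Solving yields:
  a_2 = 1/6
  a_3 = 2/9

Starting state is 2, so the absorption probability is a_2 = 1/6.

Answer: 1/6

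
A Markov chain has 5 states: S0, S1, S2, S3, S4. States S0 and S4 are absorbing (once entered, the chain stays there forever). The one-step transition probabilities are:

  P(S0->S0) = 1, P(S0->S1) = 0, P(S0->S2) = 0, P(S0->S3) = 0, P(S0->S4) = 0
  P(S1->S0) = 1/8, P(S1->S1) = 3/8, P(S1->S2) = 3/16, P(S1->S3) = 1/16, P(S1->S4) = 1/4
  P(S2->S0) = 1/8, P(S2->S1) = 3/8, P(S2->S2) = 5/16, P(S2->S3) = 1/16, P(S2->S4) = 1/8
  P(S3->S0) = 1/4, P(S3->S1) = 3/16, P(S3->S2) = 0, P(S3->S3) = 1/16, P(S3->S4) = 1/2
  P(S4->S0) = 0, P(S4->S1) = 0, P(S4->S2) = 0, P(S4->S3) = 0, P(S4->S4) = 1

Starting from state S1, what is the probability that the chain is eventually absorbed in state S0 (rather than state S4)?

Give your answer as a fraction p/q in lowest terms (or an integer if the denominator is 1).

Answer: 238/669

Derivation:
Let a_i = P(absorbed in S0 | start in state i).
Boundary conditions: a_S0 = 1, a_S4 = 0.
For each transient state i, a_i = sum_j P(i->j) * a_j:
  a_S1 = 1/8*a_S0 + 3/8*a_S1 + 3/16*a_S2 + 1/16*a_S3 + 1/4*a_S4
  a_S2 = 1/8*a_S0 + 3/8*a_S1 + 5/16*a_S2 + 1/16*a_S3 + 1/8*a_S4
  a_S3 = 1/4*a_S0 + 3/16*a_S1 + 0*a_S2 + 1/16*a_S3 + 1/2*a_S4

Substituting a_S0 = 1 and a_S4 = 0, rearrange to (I - Q) a = r where r[i] = P(i -> S0):
  [5/8, -3/16, -1/16] . (a_S1, a_S2, a_S3) = 1/8
  [-3/8, 11/16, -1/16] . (a_S1, a_S2, a_S3) = 1/8
  [-3/16, 0, 15/16] . (a_S1, a_S2, a_S3) = 1/4

Solving yields:
  a_S1 = 238/669
  a_S2 = 272/669
  a_S3 = 226/669

Starting state is S1, so the absorption probability is a_S1 = 238/669.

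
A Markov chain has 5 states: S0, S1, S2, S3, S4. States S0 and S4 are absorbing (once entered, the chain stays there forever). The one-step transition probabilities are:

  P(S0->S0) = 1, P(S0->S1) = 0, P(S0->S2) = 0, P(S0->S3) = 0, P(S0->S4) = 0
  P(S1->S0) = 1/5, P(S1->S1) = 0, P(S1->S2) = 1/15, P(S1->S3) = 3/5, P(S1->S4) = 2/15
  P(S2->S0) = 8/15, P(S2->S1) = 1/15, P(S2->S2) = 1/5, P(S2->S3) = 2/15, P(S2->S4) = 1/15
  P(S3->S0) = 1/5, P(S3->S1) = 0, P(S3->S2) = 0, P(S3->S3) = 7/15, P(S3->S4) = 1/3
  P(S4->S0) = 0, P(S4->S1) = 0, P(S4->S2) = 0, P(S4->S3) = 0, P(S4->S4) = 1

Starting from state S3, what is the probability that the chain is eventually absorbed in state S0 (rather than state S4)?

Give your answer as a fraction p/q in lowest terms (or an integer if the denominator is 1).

Let a_i = P(absorbed in S0 | start in state i).
Boundary conditions: a_S0 = 1, a_S4 = 0.
For each transient state i, a_i = sum_j P(i->j) * a_j:
  a_S1 = 1/5*a_S0 + 0*a_S1 + 1/15*a_S2 + 3/5*a_S3 + 2/15*a_S4
  a_S2 = 8/15*a_S0 + 1/15*a_S1 + 1/5*a_S2 + 2/15*a_S3 + 1/15*a_S4
  a_S3 = 1/5*a_S0 + 0*a_S1 + 0*a_S2 + 7/15*a_S3 + 1/3*a_S4

Substituting a_S0 = 1 and a_S4 = 0, rearrange to (I - Q) a = r where r[i] = P(i -> S0):
  [1, -1/15, -3/5] . (a_S1, a_S2, a_S3) = 1/5
  [-1/15, 4/5, -2/15] . (a_S1, a_S2, a_S3) = 8/15
  [0, 0, 8/15] . (a_S1, a_S2, a_S3) = 1/5

Solving yields:
  a_S1 = 341/716
  a_S2 = 1101/1432
  a_S3 = 3/8

Starting state is S3, so the absorption probability is a_S3 = 3/8.

Answer: 3/8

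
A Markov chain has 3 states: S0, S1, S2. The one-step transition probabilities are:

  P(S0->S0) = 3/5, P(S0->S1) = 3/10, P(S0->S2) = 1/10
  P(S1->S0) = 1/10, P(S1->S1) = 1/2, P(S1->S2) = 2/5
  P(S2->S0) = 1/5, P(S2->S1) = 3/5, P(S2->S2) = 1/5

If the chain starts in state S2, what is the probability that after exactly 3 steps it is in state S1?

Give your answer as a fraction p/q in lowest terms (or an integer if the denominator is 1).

Answer: 243/500

Derivation:
Computing P^3 by repeated multiplication:
P^1 =
  S0: [3/5, 3/10, 1/10]
  S1: [1/10, 1/2, 2/5]
  S2: [1/5, 3/5, 1/5]
P^2 =
  S0: [41/100, 39/100, 1/5]
  S1: [19/100, 13/25, 29/100]
  S2: [11/50, 12/25, 3/10]
P^3 =
  S0: [13/40, 219/500, 237/1000]
  S1: [28/125, 491/1000, 57/200]
  S2: [6/25, 243/500, 137/500]

(P^3)[S2 -> S1] = 243/500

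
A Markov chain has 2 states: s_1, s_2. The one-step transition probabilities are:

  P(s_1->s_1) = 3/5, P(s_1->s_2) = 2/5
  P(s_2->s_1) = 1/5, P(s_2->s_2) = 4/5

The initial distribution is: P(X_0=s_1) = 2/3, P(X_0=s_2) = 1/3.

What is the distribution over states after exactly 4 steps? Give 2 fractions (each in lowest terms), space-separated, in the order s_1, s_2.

Propagating the distribution step by step (d_{t+1} = d_t * P):
d_0 = (s_1=2/3, s_2=1/3)
  d_1[s_1] = 2/3*3/5 + 1/3*1/5 = 7/15
  d_1[s_2] = 2/3*2/5 + 1/3*4/5 = 8/15
d_1 = (s_1=7/15, s_2=8/15)
  d_2[s_1] = 7/15*3/5 + 8/15*1/5 = 29/75
  d_2[s_2] = 7/15*2/5 + 8/15*4/5 = 46/75
d_2 = (s_1=29/75, s_2=46/75)
  d_3[s_1] = 29/75*3/5 + 46/75*1/5 = 133/375
  d_3[s_2] = 29/75*2/5 + 46/75*4/5 = 242/375
d_3 = (s_1=133/375, s_2=242/375)
  d_4[s_1] = 133/375*3/5 + 242/375*1/5 = 641/1875
  d_4[s_2] = 133/375*2/5 + 242/375*4/5 = 1234/1875
d_4 = (s_1=641/1875, s_2=1234/1875)

Answer: 641/1875 1234/1875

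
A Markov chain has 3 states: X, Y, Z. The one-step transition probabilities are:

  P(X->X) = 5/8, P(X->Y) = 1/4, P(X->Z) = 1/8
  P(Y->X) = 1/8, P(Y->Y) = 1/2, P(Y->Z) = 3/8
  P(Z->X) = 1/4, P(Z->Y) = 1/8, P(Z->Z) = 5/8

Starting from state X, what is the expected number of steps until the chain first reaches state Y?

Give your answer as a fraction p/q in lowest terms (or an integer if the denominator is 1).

Let h_i = expected steps to first reach Y from state i.
Boundary: h_Y = 0.
First-step equations for the other states:
  h_X = 1 + 5/8*h_X + 1/4*h_Y + 1/8*h_Z
  h_Z = 1 + 1/4*h_X + 1/8*h_Y + 5/8*h_Z

Substituting h_Y = 0 and rearranging gives the linear system (I - Q) h = 1:
  [3/8, -1/8] . (h_X, h_Z) = 1
  [-1/4, 3/8] . (h_X, h_Z) = 1

Solving yields:
  h_X = 32/7
  h_Z = 40/7

Starting state is X, so the expected hitting time is h_X = 32/7.

Answer: 32/7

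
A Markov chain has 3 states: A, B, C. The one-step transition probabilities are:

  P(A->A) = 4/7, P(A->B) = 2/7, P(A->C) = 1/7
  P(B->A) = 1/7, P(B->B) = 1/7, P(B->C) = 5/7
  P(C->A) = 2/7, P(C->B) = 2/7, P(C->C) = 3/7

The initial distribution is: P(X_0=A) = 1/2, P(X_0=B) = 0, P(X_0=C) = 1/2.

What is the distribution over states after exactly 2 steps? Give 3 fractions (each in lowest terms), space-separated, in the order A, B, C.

Propagating the distribution step by step (d_{t+1} = d_t * P):
d_0 = (A=1/2, B=0, C=1/2)
  d_1[A] = 1/2*4/7 + 0*1/7 + 1/2*2/7 = 3/7
  d_1[B] = 1/2*2/7 + 0*1/7 + 1/2*2/7 = 2/7
  d_1[C] = 1/2*1/7 + 0*5/7 + 1/2*3/7 = 2/7
d_1 = (A=3/7, B=2/7, C=2/7)
  d_2[A] = 3/7*4/7 + 2/7*1/7 + 2/7*2/7 = 18/49
  d_2[B] = 3/7*2/7 + 2/7*1/7 + 2/7*2/7 = 12/49
  d_2[C] = 3/7*1/7 + 2/7*5/7 + 2/7*3/7 = 19/49
d_2 = (A=18/49, B=12/49, C=19/49)

Answer: 18/49 12/49 19/49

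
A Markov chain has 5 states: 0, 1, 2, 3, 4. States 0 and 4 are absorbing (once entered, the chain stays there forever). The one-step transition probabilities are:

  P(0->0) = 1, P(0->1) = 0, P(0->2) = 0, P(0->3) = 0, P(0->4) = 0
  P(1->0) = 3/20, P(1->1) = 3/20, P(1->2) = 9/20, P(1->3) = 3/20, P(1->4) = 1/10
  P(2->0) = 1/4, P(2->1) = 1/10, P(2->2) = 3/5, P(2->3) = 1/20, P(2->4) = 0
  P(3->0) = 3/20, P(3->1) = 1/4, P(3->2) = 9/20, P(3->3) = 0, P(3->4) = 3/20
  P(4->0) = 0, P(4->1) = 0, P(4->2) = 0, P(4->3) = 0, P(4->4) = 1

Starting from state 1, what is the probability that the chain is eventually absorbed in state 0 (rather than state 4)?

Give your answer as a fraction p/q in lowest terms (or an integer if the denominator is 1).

Answer: 1587/1988

Derivation:
Let a_i = P(absorbed in 0 | start in state i).
Boundary conditions: a_0 = 1, a_4 = 0.
For each transient state i, a_i = sum_j P(i->j) * a_j:
  a_1 = 3/20*a_0 + 3/20*a_1 + 9/20*a_2 + 3/20*a_3 + 1/10*a_4
  a_2 = 1/4*a_0 + 1/10*a_1 + 3/5*a_2 + 1/20*a_3 + 0*a_4
  a_3 = 3/20*a_0 + 1/4*a_1 + 9/20*a_2 + 0*a_3 + 3/20*a_4

Substituting a_0 = 1 and a_4 = 0, rearrange to (I - Q) a = r where r[i] = P(i -> 0):
  [17/20, -9/20, -3/20] . (a_1, a_2, a_3) = 3/20
  [-1/10, 2/5, -1/20] . (a_1, a_2, a_3) = 1/4
  [-1/4, -9/20, 1] . (a_1, a_2, a_3) = 3/20

Solving yields:
  a_1 = 1587/1988
  a_2 = 1829/1988
  a_3 = 759/994

Starting state is 1, so the absorption probability is a_1 = 1587/1988.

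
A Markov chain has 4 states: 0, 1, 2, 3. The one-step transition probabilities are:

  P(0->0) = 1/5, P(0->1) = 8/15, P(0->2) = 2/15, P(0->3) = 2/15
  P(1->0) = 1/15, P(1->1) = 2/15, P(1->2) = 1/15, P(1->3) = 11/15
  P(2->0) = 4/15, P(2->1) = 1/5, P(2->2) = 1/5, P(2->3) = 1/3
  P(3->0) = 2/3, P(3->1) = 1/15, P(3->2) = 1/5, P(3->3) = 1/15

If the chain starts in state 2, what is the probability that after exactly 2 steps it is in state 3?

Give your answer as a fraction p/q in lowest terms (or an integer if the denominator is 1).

Answer: 61/225

Derivation:
Computing P^2 by repeated multiplication:
P^1 =
  0: [1/5, 8/15, 2/15, 2/15]
  1: [1/15, 2/15, 1/15, 11/15]
  2: [4/15, 1/5, 1/5, 1/3]
  3: [2/3, 1/15, 1/5, 1/15]
P^2 =
  0: [1/5, 16/75, 26/225, 106/225]
  1: [119/225, 26/225, 8/45, 8/45]
  2: [77/225, 52/225, 7/45, 61/225]
  3: [53/225, 92/225, 11/75, 47/225]

(P^2)[2 -> 3] = 61/225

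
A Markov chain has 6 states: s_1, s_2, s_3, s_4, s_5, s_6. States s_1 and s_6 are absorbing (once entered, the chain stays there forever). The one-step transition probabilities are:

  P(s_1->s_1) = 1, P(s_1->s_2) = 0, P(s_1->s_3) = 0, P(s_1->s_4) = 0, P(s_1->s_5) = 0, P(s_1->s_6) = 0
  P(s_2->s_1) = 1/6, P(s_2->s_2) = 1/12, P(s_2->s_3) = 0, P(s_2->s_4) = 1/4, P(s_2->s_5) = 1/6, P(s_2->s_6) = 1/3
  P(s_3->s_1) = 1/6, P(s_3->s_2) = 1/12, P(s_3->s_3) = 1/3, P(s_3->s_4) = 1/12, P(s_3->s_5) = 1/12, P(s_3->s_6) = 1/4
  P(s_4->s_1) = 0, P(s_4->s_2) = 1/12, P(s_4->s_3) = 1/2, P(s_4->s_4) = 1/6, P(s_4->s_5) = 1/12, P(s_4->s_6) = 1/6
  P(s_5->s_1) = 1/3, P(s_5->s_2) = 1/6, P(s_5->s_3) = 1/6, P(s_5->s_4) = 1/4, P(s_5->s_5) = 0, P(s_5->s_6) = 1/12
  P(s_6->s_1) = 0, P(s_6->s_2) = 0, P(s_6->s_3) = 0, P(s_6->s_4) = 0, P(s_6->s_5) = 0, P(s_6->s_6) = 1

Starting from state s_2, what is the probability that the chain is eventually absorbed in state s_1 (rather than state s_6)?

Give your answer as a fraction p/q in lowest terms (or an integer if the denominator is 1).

Answer: 751/2013

Derivation:
Let a_i = P(absorbed in s_1 | start in state i).
Boundary conditions: a_s_1 = 1, a_s_6 = 0.
For each transient state i, a_i = sum_j P(i->j) * a_j:
  a_s_2 = 1/6*a_s_1 + 1/12*a_s_2 + 0*a_s_3 + 1/4*a_s_4 + 1/6*a_s_5 + 1/3*a_s_6
  a_s_3 = 1/6*a_s_1 + 1/12*a_s_2 + 1/3*a_s_3 + 1/12*a_s_4 + 1/12*a_s_5 + 1/4*a_s_6
  a_s_4 = 0*a_s_1 + 1/12*a_s_2 + 1/2*a_s_3 + 1/6*a_s_4 + 1/12*a_s_5 + 1/6*a_s_6
  a_s_5 = 1/3*a_s_1 + 1/6*a_s_2 + 1/6*a_s_3 + 1/4*a_s_4 + 0*a_s_5 + 1/12*a_s_6

Substituting a_s_1 = 1 and a_s_6 = 0, rearrange to (I - Q) a = r where r[i] = P(i -> s_1):
  [11/12, 0, -1/4, -1/6] . (a_s_2, a_s_3, a_s_4, a_s_5) = 1/6
  [-1/12, 2/3, -1/12, -1/12] . (a_s_2, a_s_3, a_s_4, a_s_5) = 1/6
  [-1/12, -1/2, 5/6, -1/12] . (a_s_2, a_s_3, a_s_4, a_s_5) = 0
  [-1/6, -1/6, -1/4, 1] . (a_s_2, a_s_3, a_s_4, a_s_5) = 1/3

Solving yields:
  a_s_2 = 751/2013
  a_s_3 = 149/366
  a_s_4 = 677/2013
  a_s_5 = 1102/2013

Starting state is s_2, so the absorption probability is a_s_2 = 751/2013.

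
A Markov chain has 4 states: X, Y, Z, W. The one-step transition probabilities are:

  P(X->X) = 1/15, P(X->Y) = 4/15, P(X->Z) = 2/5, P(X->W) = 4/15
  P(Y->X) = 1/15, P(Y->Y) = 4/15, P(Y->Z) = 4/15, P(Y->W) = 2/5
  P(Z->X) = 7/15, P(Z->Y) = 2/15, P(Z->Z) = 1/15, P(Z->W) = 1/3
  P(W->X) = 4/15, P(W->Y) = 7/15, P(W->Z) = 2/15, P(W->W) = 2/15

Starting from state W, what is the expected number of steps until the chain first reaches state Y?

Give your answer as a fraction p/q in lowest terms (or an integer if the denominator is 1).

Let h_i = expected steps to first reach Y from state i.
Boundary: h_Y = 0.
First-step equations for the other states:
  h_X = 1 + 1/15*h_X + 4/15*h_Y + 2/5*h_Z + 4/15*h_W
  h_Z = 1 + 7/15*h_X + 2/15*h_Y + 1/15*h_Z + 1/3*h_W
  h_W = 1 + 4/15*h_X + 7/15*h_Y + 2/15*h_Z + 2/15*h_W

Substituting h_Y = 0 and rearranging gives the linear system (I - Q) h = 1:
  [14/15, -2/5, -4/15] . (h_X, h_Z, h_W) = 1
  [-7/15, 14/15, -1/3] . (h_X, h_Z, h_W) = 1
  [-4/15, -2/15, 13/15] . (h_X, h_Z, h_W) = 1

Solving yields:
  h_X = 60/17
  h_Z = 5625/1462
  h_W = 2070/731

Starting state is W, so the expected hitting time is h_W = 2070/731.

Answer: 2070/731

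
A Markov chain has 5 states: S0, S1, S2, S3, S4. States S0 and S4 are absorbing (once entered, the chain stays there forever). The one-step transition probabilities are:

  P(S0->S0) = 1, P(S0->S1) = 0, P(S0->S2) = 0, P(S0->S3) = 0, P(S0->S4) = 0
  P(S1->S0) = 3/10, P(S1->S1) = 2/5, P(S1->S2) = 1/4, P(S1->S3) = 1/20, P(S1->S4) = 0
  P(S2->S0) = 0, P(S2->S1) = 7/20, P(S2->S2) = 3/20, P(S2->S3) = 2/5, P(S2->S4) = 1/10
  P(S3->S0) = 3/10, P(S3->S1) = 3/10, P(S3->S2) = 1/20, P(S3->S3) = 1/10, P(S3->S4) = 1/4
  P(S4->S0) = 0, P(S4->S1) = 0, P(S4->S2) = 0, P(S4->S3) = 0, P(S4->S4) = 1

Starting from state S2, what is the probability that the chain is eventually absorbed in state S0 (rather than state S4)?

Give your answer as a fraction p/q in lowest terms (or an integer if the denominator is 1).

Answer: 1662/2597

Derivation:
Let a_i = P(absorbed in S0 | start in state i).
Boundary conditions: a_S0 = 1, a_S4 = 0.
For each transient state i, a_i = sum_j P(i->j) * a_j:
  a_S1 = 3/10*a_S0 + 2/5*a_S1 + 1/4*a_S2 + 1/20*a_S3 + 0*a_S4
  a_S2 = 0*a_S0 + 7/20*a_S1 + 3/20*a_S2 + 2/5*a_S3 + 1/10*a_S4
  a_S3 = 3/10*a_S0 + 3/10*a_S1 + 1/20*a_S2 + 1/10*a_S3 + 1/4*a_S4

Substituting a_S0 = 1 and a_S4 = 0, rearrange to (I - Q) a = r where r[i] = P(i -> S0):
  [3/5, -1/4, -1/20] . (a_S1, a_S2, a_S3) = 3/10
  [-7/20, 17/20, -2/5] . (a_S1, a_S2, a_S3) = 0
  [-3/10, -1/20, 9/10] . (a_S1, a_S2, a_S3) = 3/10

Solving yields:
  a_S1 = 2130/2597
  a_S2 = 1662/2597
  a_S3 = 1668/2597

Starting state is S2, so the absorption probability is a_S2 = 1662/2597.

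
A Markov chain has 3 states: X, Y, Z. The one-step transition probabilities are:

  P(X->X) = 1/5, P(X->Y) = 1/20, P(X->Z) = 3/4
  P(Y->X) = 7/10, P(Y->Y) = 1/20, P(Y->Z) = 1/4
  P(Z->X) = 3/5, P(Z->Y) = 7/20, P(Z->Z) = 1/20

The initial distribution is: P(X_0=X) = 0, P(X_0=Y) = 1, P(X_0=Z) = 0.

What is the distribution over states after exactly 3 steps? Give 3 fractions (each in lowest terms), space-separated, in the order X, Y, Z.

Propagating the distribution step by step (d_{t+1} = d_t * P):
d_0 = (X=0, Y=1, Z=0)
  d_1[X] = 0*1/5 + 1*7/10 + 0*3/5 = 7/10
  d_1[Y] = 0*1/20 + 1*1/20 + 0*7/20 = 1/20
  d_1[Z] = 0*3/4 + 1*1/4 + 0*1/20 = 1/4
d_1 = (X=7/10, Y=1/20, Z=1/4)
  d_2[X] = 7/10*1/5 + 1/20*7/10 + 1/4*3/5 = 13/40
  d_2[Y] = 7/10*1/20 + 1/20*1/20 + 1/4*7/20 = 1/8
  d_2[Z] = 7/10*3/4 + 1/20*1/4 + 1/4*1/20 = 11/20
d_2 = (X=13/40, Y=1/8, Z=11/20)
  d_3[X] = 13/40*1/5 + 1/8*7/10 + 11/20*3/5 = 193/400
  d_3[Y] = 13/40*1/20 + 1/8*1/20 + 11/20*7/20 = 43/200
  d_3[Z] = 13/40*3/4 + 1/8*1/4 + 11/20*1/20 = 121/400
d_3 = (X=193/400, Y=43/200, Z=121/400)

Answer: 193/400 43/200 121/400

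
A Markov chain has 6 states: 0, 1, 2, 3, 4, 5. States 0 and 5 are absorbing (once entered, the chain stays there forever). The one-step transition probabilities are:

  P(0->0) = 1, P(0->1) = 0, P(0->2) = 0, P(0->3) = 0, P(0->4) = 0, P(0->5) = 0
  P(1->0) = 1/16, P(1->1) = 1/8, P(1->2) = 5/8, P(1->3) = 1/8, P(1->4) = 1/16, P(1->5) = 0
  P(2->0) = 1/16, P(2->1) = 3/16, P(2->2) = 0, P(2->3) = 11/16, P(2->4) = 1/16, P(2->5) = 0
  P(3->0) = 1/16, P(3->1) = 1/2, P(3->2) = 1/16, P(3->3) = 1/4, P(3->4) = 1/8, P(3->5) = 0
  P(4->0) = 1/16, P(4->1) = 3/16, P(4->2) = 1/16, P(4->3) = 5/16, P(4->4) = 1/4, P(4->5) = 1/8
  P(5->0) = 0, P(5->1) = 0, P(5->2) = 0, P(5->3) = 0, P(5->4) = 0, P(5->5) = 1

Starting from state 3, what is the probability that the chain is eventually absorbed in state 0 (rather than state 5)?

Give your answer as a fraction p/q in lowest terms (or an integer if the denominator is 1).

Answer: 2868/3481

Derivation:
Let a_i = P(absorbed in 0 | start in state i).
Boundary conditions: a_0 = 1, a_5 = 0.
For each transient state i, a_i = sum_j P(i->j) * a_j:
  a_1 = 1/16*a_0 + 1/8*a_1 + 5/8*a_2 + 1/8*a_3 + 1/16*a_4 + 0*a_5
  a_2 = 1/16*a_0 + 3/16*a_1 + 0*a_2 + 11/16*a_3 + 1/16*a_4 + 0*a_5
  a_3 = 1/16*a_0 + 1/2*a_1 + 1/16*a_2 + 1/4*a_3 + 1/8*a_4 + 0*a_5
  a_4 = 1/16*a_0 + 3/16*a_1 + 1/16*a_2 + 5/16*a_3 + 1/4*a_4 + 1/8*a_5

Substituting a_0 = 1 and a_5 = 0, rearrange to (I - Q) a = r where r[i] = P(i -> 0):
  [7/8, -5/8, -1/8, -1/16] . (a_1, a_2, a_3, a_4) = 1/16
  [-3/16, 1, -11/16, -1/16] . (a_1, a_2, a_3, a_4) = 1/16
  [-1/2, -1/16, 3/4, -1/8] . (a_1, a_2, a_3, a_4) = 1/16
  [-3/16, -1/16, -5/16, 3/4] . (a_1, a_2, a_3, a_4) = 1/16

Solving yields:
  a_1 = 2894/3481
  a_2 = 2885/3481
  a_3 = 2868/3481
  a_4 = 2449/3481

Starting state is 3, so the absorption probability is a_3 = 2868/3481.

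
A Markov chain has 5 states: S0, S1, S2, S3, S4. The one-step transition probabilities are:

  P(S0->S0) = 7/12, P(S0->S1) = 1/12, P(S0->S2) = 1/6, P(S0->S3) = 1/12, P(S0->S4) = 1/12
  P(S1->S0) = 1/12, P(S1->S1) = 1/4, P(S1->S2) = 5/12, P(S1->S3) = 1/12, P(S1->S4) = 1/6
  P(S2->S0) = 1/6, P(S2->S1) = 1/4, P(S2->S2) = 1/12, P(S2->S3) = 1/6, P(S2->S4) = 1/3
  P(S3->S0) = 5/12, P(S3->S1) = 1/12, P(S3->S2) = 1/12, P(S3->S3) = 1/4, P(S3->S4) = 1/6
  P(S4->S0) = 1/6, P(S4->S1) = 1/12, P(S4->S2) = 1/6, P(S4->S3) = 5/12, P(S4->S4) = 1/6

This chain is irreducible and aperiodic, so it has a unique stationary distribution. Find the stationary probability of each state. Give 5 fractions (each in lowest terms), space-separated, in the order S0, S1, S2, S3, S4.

The stationary distribution satisfies pi = pi * P, i.e.:
  pi_S0 = 7/12*pi_S0 + 1/12*pi_S1 + 1/6*pi_S2 + 5/12*pi_S3 + 1/6*pi_S4
  pi_S1 = 1/12*pi_S0 + 1/4*pi_S1 + 1/4*pi_S2 + 1/12*pi_S3 + 1/12*pi_S4
  pi_S2 = 1/6*pi_S0 + 5/12*pi_S1 + 1/12*pi_S2 + 1/12*pi_S3 + 1/6*pi_S4
  pi_S3 = 1/12*pi_S0 + 1/12*pi_S1 + 1/6*pi_S2 + 1/4*pi_S3 + 5/12*pi_S4
  pi_S4 = 1/12*pi_S0 + 1/6*pi_S1 + 1/3*pi_S2 + 1/6*pi_S3 + 1/6*pi_S4
with normalization: pi_S0 + pi_S1 + pi_S2 + pi_S3 + pi_S4 = 1.

Using the first 4 balance equations plus normalization, the linear system A*pi = b is:
  [-5/12, 1/12, 1/6, 5/12, 1/6] . pi = 0
  [1/12, -3/4, 1/4, 1/12, 1/12] . pi = 0
  [1/6, 5/12, -11/12, 1/12, 1/6] . pi = 0
  [1/12, 1/12, 1/6, -3/4, 5/12] . pi = 0
  [1, 1, 1, 1, 1] . pi = 1

Solving yields:
  pi_S0 = 2310/6691
  pi_S1 = 1795/13382
  pi_S2 = 1142/6691
  pi_S3 = 2457/13382
  pi_S4 = 1113/6691

Verification (pi * P):
  2310/6691*7/12 + 1795/13382*1/12 + 1142/6691*1/6 + 2457/13382*5/12 + 1113/6691*1/6 = 2310/6691 = pi_S0  (ok)
  2310/6691*1/12 + 1795/13382*1/4 + 1142/6691*1/4 + 2457/13382*1/12 + 1113/6691*1/12 = 1795/13382 = pi_S1  (ok)
  2310/6691*1/6 + 1795/13382*5/12 + 1142/6691*1/12 + 2457/13382*1/12 + 1113/6691*1/6 = 1142/6691 = pi_S2  (ok)
  2310/6691*1/12 + 1795/13382*1/12 + 1142/6691*1/6 + 2457/13382*1/4 + 1113/6691*5/12 = 2457/13382 = pi_S3  (ok)
  2310/6691*1/12 + 1795/13382*1/6 + 1142/6691*1/3 + 2457/13382*1/6 + 1113/6691*1/6 = 1113/6691 = pi_S4  (ok)

Answer: 2310/6691 1795/13382 1142/6691 2457/13382 1113/6691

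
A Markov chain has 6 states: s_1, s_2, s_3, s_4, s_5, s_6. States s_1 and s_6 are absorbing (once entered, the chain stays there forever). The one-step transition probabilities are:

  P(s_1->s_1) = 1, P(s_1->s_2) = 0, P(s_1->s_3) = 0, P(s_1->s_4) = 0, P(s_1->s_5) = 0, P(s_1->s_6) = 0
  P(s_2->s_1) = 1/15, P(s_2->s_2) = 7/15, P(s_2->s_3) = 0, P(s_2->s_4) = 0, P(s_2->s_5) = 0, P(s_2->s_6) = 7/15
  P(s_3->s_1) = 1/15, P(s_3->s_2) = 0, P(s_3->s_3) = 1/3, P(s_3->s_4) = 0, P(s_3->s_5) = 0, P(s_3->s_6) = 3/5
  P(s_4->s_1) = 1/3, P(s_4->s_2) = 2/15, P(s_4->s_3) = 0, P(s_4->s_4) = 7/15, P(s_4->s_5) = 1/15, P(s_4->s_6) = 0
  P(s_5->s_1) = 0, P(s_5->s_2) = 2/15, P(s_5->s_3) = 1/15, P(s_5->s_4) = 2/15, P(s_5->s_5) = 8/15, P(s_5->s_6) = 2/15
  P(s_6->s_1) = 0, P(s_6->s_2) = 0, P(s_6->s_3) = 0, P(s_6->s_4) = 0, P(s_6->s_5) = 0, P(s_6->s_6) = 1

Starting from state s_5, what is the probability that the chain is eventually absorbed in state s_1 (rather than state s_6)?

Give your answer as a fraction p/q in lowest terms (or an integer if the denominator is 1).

Answer: 133/540

Derivation:
Let a_i = P(absorbed in s_1 | start in state i).
Boundary conditions: a_s_1 = 1, a_s_6 = 0.
For each transient state i, a_i = sum_j P(i->j) * a_j:
  a_s_2 = 1/15*a_s_1 + 7/15*a_s_2 + 0*a_s_3 + 0*a_s_4 + 0*a_s_5 + 7/15*a_s_6
  a_s_3 = 1/15*a_s_1 + 0*a_s_2 + 1/3*a_s_3 + 0*a_s_4 + 0*a_s_5 + 3/5*a_s_6
  a_s_4 = 1/3*a_s_1 + 2/15*a_s_2 + 0*a_s_3 + 7/15*a_s_4 + 1/15*a_s_5 + 0*a_s_6
  a_s_5 = 0*a_s_1 + 2/15*a_s_2 + 1/15*a_s_3 + 2/15*a_s_4 + 8/15*a_s_5 + 2/15*a_s_6

Substituting a_s_1 = 1 and a_s_6 = 0, rearrange to (I - Q) a = r where r[i] = P(i -> s_1):
  [8/15, 0, 0, 0] . (a_s_2, a_s_3, a_s_4, a_s_5) = 1/15
  [0, 2/3, 0, 0] . (a_s_2, a_s_3, a_s_4, a_s_5) = 1/15
  [-2/15, 0, 8/15, -1/15] . (a_s_2, a_s_3, a_s_4, a_s_5) = 1/3
  [-2/15, -1/15, -2/15, 7/15] . (a_s_2, a_s_3, a_s_4, a_s_5) = 0

Solving yields:
  a_s_2 = 1/8
  a_s_3 = 1/10
  a_s_4 = 371/540
  a_s_5 = 133/540

Starting state is s_5, so the absorption probability is a_s_5 = 133/540.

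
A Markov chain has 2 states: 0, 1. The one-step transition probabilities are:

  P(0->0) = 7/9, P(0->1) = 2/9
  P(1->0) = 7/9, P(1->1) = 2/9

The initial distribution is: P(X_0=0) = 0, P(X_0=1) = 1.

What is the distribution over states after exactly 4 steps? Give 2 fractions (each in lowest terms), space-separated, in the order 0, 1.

Answer: 7/9 2/9

Derivation:
Propagating the distribution step by step (d_{t+1} = d_t * P):
d_0 = (0=0, 1=1)
  d_1[0] = 0*7/9 + 1*7/9 = 7/9
  d_1[1] = 0*2/9 + 1*2/9 = 2/9
d_1 = (0=7/9, 1=2/9)
  d_2[0] = 7/9*7/9 + 2/9*7/9 = 7/9
  d_2[1] = 7/9*2/9 + 2/9*2/9 = 2/9
d_2 = (0=7/9, 1=2/9)
  d_3[0] = 7/9*7/9 + 2/9*7/9 = 7/9
  d_3[1] = 7/9*2/9 + 2/9*2/9 = 2/9
d_3 = (0=7/9, 1=2/9)
  d_4[0] = 7/9*7/9 + 2/9*7/9 = 7/9
  d_4[1] = 7/9*2/9 + 2/9*2/9 = 2/9
d_4 = (0=7/9, 1=2/9)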